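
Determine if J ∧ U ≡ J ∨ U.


Expression 1: J ∧ U
Expression 2: J ∨ U
Truth table (J U | Expr1 Expr2):
  T T |   T     T
  T F |   F     T   ← differ
  F T |   F     T   ← differ
  F F |   F     F
Counterexample: J=T, U=F gives Expr1 = F but Expr2 = T, so the expressions are NOT logically equivalent.

No


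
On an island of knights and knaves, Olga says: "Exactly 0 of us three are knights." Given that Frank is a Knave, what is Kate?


Olga claims exactly 0 knights among Olga, Frank, Kate.
Given: Frank is a Knave.

Case 1: Olga is a Knight (tells truth)
  Then exactly 0 of the three are knights.
  Counting Olga, Frank: 1 knight(s) so far. Need -1 more → impossible.
Case 2: Olga is a Knave (lies)
  Then the count is NOT 0.
  If Kate = Knave, count = 0 = 0 → claim would be true, contradicts lie.
  If Kate = Knight, count = 1 ≠ 0 → lie confirmed ✓

Kate is a Knight.

Knight


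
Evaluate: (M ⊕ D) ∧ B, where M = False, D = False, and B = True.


M = False, D = False, B = True
Step 1: M ⊕ D = False XOR False = False
Step 2: False ∧ B = False AND True = False
XOR true when exactly one of M,D is true; then AND with B.

False


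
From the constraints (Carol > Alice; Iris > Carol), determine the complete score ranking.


Constraints: Carol > Alice; Iris > Carol
Method: at each step, the next-highest is the one remaining person who never appears on the smaller side of a constraint between remaining people.
  Step 1: remaining {Iris, Carol, Alice}; on the smaller side: {Carol, Alice} → Iris is next (Iris > Carol).
  Step 2: remaining {Carol, Alice}; on the smaller side: {Alice} → Carol is next (Carol > Alice).
  Step 3: only Alice remains → lowest.
Final ranking (highest to lowest):

Iris > Carol > Alice


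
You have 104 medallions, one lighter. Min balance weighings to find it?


Each weighing has 3 outcomes (left heavy / balance / right heavy), so k weighings distinguish at most 3^k cases; splitting into three near-equal groups achieves this.
Need 3^k ≥ 104: 3^4 = 81 < 104 ≤ 3^5 = 243
k = ⌈log₃(104)⌉ = 5

5


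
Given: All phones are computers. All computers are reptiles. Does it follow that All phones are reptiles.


Premise 1: All phones are computers.
Premise 2: All computers are reptiles.
Conclusion: All phones are reptiles.
Barbara syllogism (AAA-1): All A are B, All B are C → All A are C.
Middle term (computers) distributed in premise 2.

Valid


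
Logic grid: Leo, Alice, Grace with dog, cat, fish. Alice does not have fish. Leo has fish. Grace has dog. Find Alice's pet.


From clues:
  Grace → dog
  Leo → fish
By elimination, Alice gets the remaining.

cat


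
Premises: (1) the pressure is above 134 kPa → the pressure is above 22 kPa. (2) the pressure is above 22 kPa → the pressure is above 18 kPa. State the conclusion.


Hypothetical syllogism: P → Q, Q → R ⊢ P → R
Premise 1: the pressure is above 134 kPa → the pressure is above 22 kPa
Premise 2: the pressure is above 22 kPa → the pressure is above 18 kPa
Chain the implications: the middle term (the pressure is above 22 kPa) links the two.
Conclusion: If the pressure is above 134 kPa, then the pressure is above 18 kPa.

If the pressure is above 134 kPa, then the pressure is above 18 kPa.


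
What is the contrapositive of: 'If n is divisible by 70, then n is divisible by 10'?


Original: If n is divisible by 70, then n is divisible by 10
Contrapositive: If ¬Q, then ¬P
Negate Q: not (n is divisible by 10)
Negate P: not (n is divisible by 70)

If not (n is divisible by 10), then not (n is divisible by 70).


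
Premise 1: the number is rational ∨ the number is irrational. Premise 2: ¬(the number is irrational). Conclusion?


Disjunctive syllogism: P ∨ Q, ¬P ⊢ Q
Disjunction: the number is rational ∨ the number is irrational
We know it is not the case that the number is irrational.
By disjunctive syllogism, the other disjunct must be true.

The number is rational


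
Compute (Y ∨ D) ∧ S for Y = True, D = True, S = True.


Y = True, D = True, S = True
Step 1: Y ∨ D = True OR True = True
Step 2: True ∧ S = True AND True = True
OR is true when at least one operand is true; AND requires both.

True


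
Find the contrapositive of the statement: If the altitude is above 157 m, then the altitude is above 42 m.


Original: If the altitude is above 157 m, then the altitude is above 42 m
Contrapositive: If ¬Q, then ¬P
Negate Q: not (the altitude is above 42 m)
Negate P: not (the altitude is above 157 m)

If not (the altitude is above 42 m), then not (the altitude is above 157 m).


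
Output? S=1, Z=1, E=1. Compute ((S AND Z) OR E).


S AND Z = 1&1 = 1
1 OR 1 = 1

1


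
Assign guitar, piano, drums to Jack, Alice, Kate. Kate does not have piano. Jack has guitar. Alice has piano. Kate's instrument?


From clues:
  Jack → guitar
  Alice → piano
By elimination, Kate gets the remaining.

drums


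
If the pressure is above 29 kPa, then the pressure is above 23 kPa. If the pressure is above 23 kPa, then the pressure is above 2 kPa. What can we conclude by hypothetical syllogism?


Hypothetical syllogism: P → Q, Q → R ⊢ P → R
Premise 1: the pressure is above 29 kPa → the pressure is above 23 kPa
Premise 2: the pressure is above 23 kPa → the pressure is above 2 kPa
Chain the implications: the middle term (the pressure is above 23 kPa) links the two.
Conclusion: If the pressure is above 29 kPa, then the pressure is above 2 kPa.

If the pressure is above 29 kPa, then the pressure is above 2 kPa.


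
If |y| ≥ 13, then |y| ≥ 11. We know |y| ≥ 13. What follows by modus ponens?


Modus ponens: P → Q, P ⊢ Q
P: |y| ≥ 13
Q: |y| ≥ 11
We have P → Q and P is true.
By modus ponens, Q must be true.

|y| ≥ 11


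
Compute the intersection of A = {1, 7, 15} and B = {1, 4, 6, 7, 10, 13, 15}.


A = {1, 7, 15}
B = {1, 4, 6, 7, 10, 13, 15}
Operation: intersection
Elements in both: 1, 7, 15

{1, 7, 15}


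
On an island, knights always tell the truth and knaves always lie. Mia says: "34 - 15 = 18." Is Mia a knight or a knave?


Statement: "34 - 15 = 18."
Actual: 34 - 15 = 19
Claimed: 18
Statement is FALSE → Mia lies → Knave

Knave


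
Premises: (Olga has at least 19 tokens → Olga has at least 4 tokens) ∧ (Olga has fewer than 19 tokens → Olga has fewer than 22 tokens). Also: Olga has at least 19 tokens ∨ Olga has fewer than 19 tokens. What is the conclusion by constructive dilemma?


Constructive dilemma: (P → Q) ∧ (R → S), P ∨ R ⊢ Q ∨ S
Premise 1: Olga has at least 19 tokens → Olga has at least 4 tokens
Premise 2: Olga has fewer than 19 tokens → Olga has fewer than 22 tokens
Premise 3: Olga has at least 19 tokens ∨ Olga has fewer than 19 tokens
Case 1: Assuming Olga has at least 19 tokens, then by Premise 1, Olga has at least 4 tokens.
Case 2: Assuming Olga has fewer than 19 tokens, then by Premise 2, Olga has fewer than 22 tokens.
Since one of Olga has at least 19 tokens or Olga has fewer than 19 tokens must hold, we get Olga has at least 4 tokens or Olga has fewer than 22 tokens.

Olga has at least 4 tokens or Olga has fewer than 22 tokens.


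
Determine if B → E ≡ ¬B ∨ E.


Expression 1: B → E
Expression 2: ¬B ∨ E
Truth table (B E | Expr1 Expr2):
  T T |   T     T
  T F |   F     F
  F T |   T     T
  F F |   T     T
All 4 rows agree, so the expressions are logically equivalent.

Yes


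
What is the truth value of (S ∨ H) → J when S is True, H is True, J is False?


S = True, H = True, J = False
Step 1: S ∨ H = True OR True = True
Step 2: (True) → J: false only when antecedent=True and J=False.
Result: False

False


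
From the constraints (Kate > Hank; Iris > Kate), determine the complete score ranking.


Constraints: Kate > Hank; Iris > Kate
Method: at each step, the next-highest is the one remaining person who never appears on the smaller side of a constraint between remaining people.
  Step 1: remaining {Iris, Kate, Hank}; on the smaller side: {Kate, Hank} → Iris is next (Iris > Kate).
  Step 2: remaining {Kate, Hank}; on the smaller side: {Hank} → Kate is next (Kate > Hank).
  Step 3: only Hank remains → lowest.
Final ranking (highest to lowest):

Iris > Kate > Hank


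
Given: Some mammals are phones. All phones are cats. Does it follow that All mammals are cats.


Premise 1: Some mammals are phones.
Premise 2: All phones are cats.
Conclusion: All mammals are cats.
Fallacy: illicit minor. The minor term (mammals) is distributed in the conclusion ('All mammals ...') but undistributed in its premise ('Some mammals are phones' doesn't cover all mammals).
Only 'Some mammals are cats' follows, not 'All'.

Invalid


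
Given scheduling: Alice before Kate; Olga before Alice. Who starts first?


Constraints: Alice before Kate; Olga before Alice
The first task can have nothing scheduled before it, so it must never appear on the right of a 'before'.
Tasks appearing after some 'before': Kate, Alice.
The only task not in that list is Olga → it is first.

Olga


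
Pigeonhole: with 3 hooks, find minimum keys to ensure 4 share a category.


Pigeonhole: to guarantee k in one of n categories, need (k-1)×n + 1.
k = 4, n = 3
Minimum = (4-1) × 3 + 1 = 3 × 3 + 1

10


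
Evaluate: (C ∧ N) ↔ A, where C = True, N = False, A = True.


C = True, N = False, A = True
Step 1: C ∧ N = True AND False = False
Step 2: (False) ↔ A: true when both sides have same truth value.
Result: False ↔ True = False

False


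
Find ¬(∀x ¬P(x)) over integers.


Original: ∀x ¬P(x)
Rule: ¬∀→∃, ¬∃→∀, negate predicate.
Negation: ∃x P(x)

∃x P(x)


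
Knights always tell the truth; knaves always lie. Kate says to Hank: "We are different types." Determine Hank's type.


Kate says: "We are different types."
Case 1: Kate is a Knight (truth-teller)
  Statement is true → they ARE different → Hank is a Knave
Case 2: Kate is a Knave (liar)
  Statement is false → they are NOT different → Hank is a Knave
In both cases, Hank is a Knave.

Knave


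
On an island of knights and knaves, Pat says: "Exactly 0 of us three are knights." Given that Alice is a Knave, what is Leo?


Pat claims exactly 0 knights among Pat, Alice, Leo.
Given: Alice is a Knave.

Case 1: Pat is a Knight (tells truth)
  Then exactly 0 of the three are knights.
  Counting Pat, Alice: 1 knight(s) so far. Need -1 more → impossible.
Case 2: Pat is a Knave (lies)
  Then the count is NOT 0.
  If Leo = Knave, count = 0 = 0 → claim would be true, contradicts lie.
  If Leo = Knight, count = 1 ≠ 0 → lie confirmed ✓

Leo is a Knight.

Knight


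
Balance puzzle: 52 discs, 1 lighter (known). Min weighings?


Each weighing has 3 outcomes (left heavy / balance / right heavy), so k weighings distinguish at most 3^k cases; splitting into three near-equal groups achieves this.
Need 3^k ≥ 52: 3^3 = 27 < 52 ≤ 3^4 = 81
k = ⌈log₃(52)⌉ = 4

4


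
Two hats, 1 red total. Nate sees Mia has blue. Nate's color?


Total red = 1, Mia = blue
Red accounted for: 0
Remaining for Nate: 1
Nate's hat is red.

red


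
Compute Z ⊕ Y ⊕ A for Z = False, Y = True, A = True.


Z = False, Y = True, A = True
Step 1: Z ⊕ Y = False XOR True = True
Step 2: True ⊕ A = True XOR True = False
XOR is true when an odd number of operands are true.

False


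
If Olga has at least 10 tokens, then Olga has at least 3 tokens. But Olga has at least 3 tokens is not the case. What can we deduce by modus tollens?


Modus tollens: P → Q, ¬Q ⊢ ¬P
P: Olga has at least 10 tokens
Q: Olga has at least 3 tokens
We have P → Q and Q is false.
By modus tollens, P must be false.

It is not the case that Olga has at least 10 tokens


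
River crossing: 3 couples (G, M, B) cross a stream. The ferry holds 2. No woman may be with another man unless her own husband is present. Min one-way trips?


Label couples G, M, B (H = husband, W = wife).
Counting alone: 6 people, the ferry carries 2 and someone must bring it back, so each round trip nets at most +1 on the far side until the last crossing → at least 9 trips. The jealousy constraint makes 9 impossible; the shortest valid schedule has 11:
1. WG+WM →  (far: WG,WM; near: HG,HM,HB,WB)
2. WG ←       (far: WM; near: HG,HM,HB,WG,WB)
3. WG+WB →  (far: WG,WM,WB; near: HG,HM,HB)
4. WG ←       (far: WM,WB; near: HG,HM,HB,WG)
5. HM+HB →  (far: HM,WM,HB,WB; near: HG,WG)
6. HM+WM ←  (far: HB,WB; near: HG,WG,HM,WM)
7. HG+HM →  (far: HG,HM,HB,WB; near: WG,WM)
8. WB ←       (far: HG,HM,HB; near: WG,WM,WB)
9. WG+WM →  (far: HG,WG,HM,WM,HB; near: WB)
10. HB ←      (far: HG,WG,HM,WM; near: HB,WB)
11. HB+WB → (far: all six; near: empty)
In every state each wife is either with her husband or with no other man.
Minimum trips = 11

11


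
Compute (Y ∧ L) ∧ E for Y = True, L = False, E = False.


Y = True, L = False, E = False
Step 1: Y ∧ L = True AND False = False
Step 2: False ∧ E = False AND False = False
AND is true only when ALL operands are true.

False


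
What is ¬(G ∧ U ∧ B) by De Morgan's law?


De Morgan's law: ¬(P ∧ Q ∧ R) ≡ ¬P ∨ ¬Q ∨ ¬R
¬(G ∧ U ∧ B) = ¬G ∨ ¬U ∨ ¬B

¬G ∨ ¬U ∨ ¬B


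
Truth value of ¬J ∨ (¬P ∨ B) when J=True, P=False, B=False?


J = True, P = False, B = False
Expression: ¬J ∨ (¬P ∨ B)
Step 1: ¬P = NOT False = True
Step 2: ¬P ∨ B = True OR False = True
Step 3: ¬J = NOT True = False
Step 4: (False) ∨ (True) = False OR True = True

True


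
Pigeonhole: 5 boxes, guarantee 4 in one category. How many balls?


Pigeonhole: to guarantee k in one of n categories, need (k-1)×n + 1.
k = 4, n = 5
Minimum = (4-1) × 5 + 1 = 3 × 5 + 1

16


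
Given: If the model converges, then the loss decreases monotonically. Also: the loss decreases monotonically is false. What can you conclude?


Modus tollens: P → Q, ¬Q ⊢ ¬P
P: the model converges
Q: the loss decreases monotonically
We have P → Q and Q is false.
By modus tollens, P must be false.

It is not the case that the model converges


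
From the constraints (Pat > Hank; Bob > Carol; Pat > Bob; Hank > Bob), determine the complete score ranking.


Constraints: Pat > Hank; Bob > Carol; Pat > Bob; Hank > Bob
Method: at each step, the next-highest is the one remaining person who never appears on the smaller side of a constraint between remaining people.
  Step 1: remaining {Bob, Hank, Carol, Pat}; on the smaller side: {Bob, Hank, Carol} → Pat is next (Pat > Hank; Pat > Bob).
  Step 2: remaining {Bob, Hank, Carol}; on the smaller side: {Bob, Carol} → Hank is next (Hank > Bob).
  Step 3: remaining {Bob, Carol}; on the smaller side: {Carol} → Bob is next (Bob > Carol).
  Step 4: only Carol remains → lowest.
Final ranking (highest to lowest):

Pat > Hank > Bob > Carol


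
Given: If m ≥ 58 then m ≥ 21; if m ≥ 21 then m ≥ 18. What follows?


Hypothetical syllogism: P → Q, Q → R ⊢ P → R
Premise 1: m ≥ 58 → m ≥ 21
Premise 2: m ≥ 21 → m ≥ 18
Chain the implications: the middle term (m ≥ 21) links the two.
Conclusion: If m ≥ 58, then m ≥ 18.

If m ≥ 58, then m ≥ 18.


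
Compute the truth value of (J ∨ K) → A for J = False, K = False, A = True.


J = False, K = False, A = True
Step 1: J ∨ K = False OR False = False
Step 2: (False) → A: false only when antecedent=True and A=False.
Result: True

True


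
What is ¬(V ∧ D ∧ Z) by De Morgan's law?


De Morgan's law: ¬(P ∧ Q ∧ R) ≡ ¬P ∨ ¬Q ∨ ¬R
¬(V ∧ D ∧ Z) = ¬V ∨ ¬D ∨ ¬Z

¬V ∨ ¬D ∨ ¬Z


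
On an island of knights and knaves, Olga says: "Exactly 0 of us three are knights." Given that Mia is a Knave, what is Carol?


Olga claims exactly 0 knights among Olga, Mia, Carol.
Given: Mia is a Knave.

Case 1: Olga is a Knight (tells truth)
  Then exactly 0 of the three are knights.
  Counting Olga, Mia: 1 knight(s) so far. Need -1 more → impossible.
Case 2: Olga is a Knave (lies)
  Then the count is NOT 0.
  If Carol = Knave, count = 0 = 0 → claim would be true, contradicts lie.
  If Carol = Knight, count = 1 ≠ 0 → lie confirmed ✓

Carol is a Knight.

Knight


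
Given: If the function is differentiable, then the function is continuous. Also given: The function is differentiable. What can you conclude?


Modus ponens: P → Q, P ⊢ Q
P: the function is differentiable
Q: the function is continuous
We have P → Q and P is true.
By modus ponens, Q must be true.

The function is continuous


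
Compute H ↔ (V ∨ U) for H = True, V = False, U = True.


H = True, V = False, U = True
Step 1: V ∨ U = False OR True = True
Step 2: H ↔ (True): true when both sides have same truth value.
Result: True ↔ True = True

True


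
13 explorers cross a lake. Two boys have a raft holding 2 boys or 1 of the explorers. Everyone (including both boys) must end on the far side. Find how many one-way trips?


Per crossing of one of the explorers: boys→, one←, one of the explorers→, one← = 4 trips
13 × 4 = 52, + 1 final boys→ = 53
Minimum trips = 53

53


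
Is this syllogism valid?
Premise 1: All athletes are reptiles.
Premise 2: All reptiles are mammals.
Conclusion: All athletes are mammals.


Premise 1: All athletes are reptiles.
Premise 2: All reptiles are mammals.
Conclusion: All athletes are mammals.
Barbara syllogism (AAA-1): All A are B, All B are C → All A are C.
Middle term (reptiles) distributed in premise 2.

Valid


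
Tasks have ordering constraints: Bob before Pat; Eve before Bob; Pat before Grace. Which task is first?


Constraints: Bob before Pat; Eve before Bob; Pat before Grace
The first task can have nothing scheduled before it, so it must never appear on the right of a 'before'.
Tasks appearing after some 'before': Pat, Bob, Grace.
The only task not in that list is Eve → it is first.

Eve


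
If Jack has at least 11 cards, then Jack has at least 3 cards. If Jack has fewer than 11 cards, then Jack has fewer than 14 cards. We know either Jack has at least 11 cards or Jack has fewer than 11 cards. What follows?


Constructive dilemma: (P → Q) ∧ (R → S), P ∨ R ⊢ Q ∨ S
Premise 1: Jack has at least 11 cards → Jack has at least 3 cards
Premise 2: Jack has fewer than 11 cards → Jack has fewer than 14 cards
Premise 3: Jack has at least 11 cards ∨ Jack has fewer than 11 cards
Case 1: Assuming Jack has at least 11 cards, then by Premise 1, Jack has at least 3 cards.
Case 2: Assuming Jack has fewer than 11 cards, then by Premise 2, Jack has fewer than 14 cards.
Since one of Jack has at least 11 cards or Jack has fewer than 11 cards must hold, we get Jack has at least 3 cards or Jack has fewer than 14 cards.

Jack has at least 3 cards or Jack has fewer than 14 cards.


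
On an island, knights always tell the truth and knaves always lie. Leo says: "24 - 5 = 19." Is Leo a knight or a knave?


Statement: "24 - 5 = 19."
Actual: 24 - 5 = 19
Claimed: 19
Statement is TRUE → Leo tells the truth → Knight

Knight


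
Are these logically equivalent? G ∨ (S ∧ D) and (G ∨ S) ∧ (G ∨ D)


Expression 1: G ∨ (S ∧ D)
Expression 2: (G ∨ S) ∧ (G ∨ D)
Truth table (G S D | Expr1 Expr2):
  T T T |   T     T
  T T F |   T     T
  T F T |   T     T
  T F F |   T     T
  F T T |   T     T
  F T F |   F     F
  F F T |   F     F
  F F F |   F     F
All 8 rows agree, so the expressions are logically equivalent.

Yes


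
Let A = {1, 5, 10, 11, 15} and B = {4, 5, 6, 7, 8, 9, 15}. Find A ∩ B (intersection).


A = {1, 5, 10, 11, 15}
B = {4, 5, 6, 7, 8, 9, 15}
Operation: intersection
Elements in both: 5, 15

{5, 15}


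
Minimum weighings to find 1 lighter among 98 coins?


Each weighing has 3 outcomes (left heavy / balance / right heavy), so k weighings distinguish at most 3^k cases; splitting into three near-equal groups achieves this.
Need 3^k ≥ 98: 3^4 = 81 < 98 ≤ 3^5 = 243
k = ⌈log₃(98)⌉ = 5

5


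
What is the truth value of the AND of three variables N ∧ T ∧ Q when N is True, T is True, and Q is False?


N = True, T = True, Q = False
Step 1: N ∧ T = True AND True = True
Step 2: (True) ∧ Q = (True) AND False = False
AND is true only when ALL operands are true.

False


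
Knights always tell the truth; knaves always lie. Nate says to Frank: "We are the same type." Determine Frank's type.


Nate says: "We are the same type."
Case 1: Nate is a Knight (truth-teller)
  Statement is true → they ARE the same → Frank is also a Knight
Case 2: Nate is a Knave (liar)
  Statement is false → they are NOT the same → Frank is a Knight
In both cases, Frank is a Knight.

Knight


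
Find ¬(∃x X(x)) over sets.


Original: ∃x X(x)
Rule: ¬∀→∃, ¬∃→∀, negate predicate.
Negation: ∀x ¬X(x)

∀x ¬X(x)


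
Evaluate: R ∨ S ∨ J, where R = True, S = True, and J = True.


R = True, S = True, J = True
Step 1: R ∨ S = True OR True = True
Step 2: True ∨ J = True OR True = True
OR is true when at least one operand is true.

True


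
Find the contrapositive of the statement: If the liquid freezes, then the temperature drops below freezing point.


Original: If the liquid freezes, then the temperature drops below freezing point
Contrapositive: If ¬Q, then ¬P
Negate Q: not (the temperature drops below freezing point)
Negate P: not (the liquid freezes)

If not (the temperature drops below freezing point), then not (the liquid freezes).


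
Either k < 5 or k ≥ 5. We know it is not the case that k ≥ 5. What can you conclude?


Disjunctive syllogism: P ∨ Q, ¬P ⊢ Q
Disjunction: k < 5 ∨ k ≥ 5
We know it is not the case that k ≥ 5.
By disjunctive syllogism, the other disjunct must be true.

k < 5


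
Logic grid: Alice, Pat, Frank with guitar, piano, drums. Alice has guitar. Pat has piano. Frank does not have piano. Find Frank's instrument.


From clues:
  Pat → piano
  Alice → guitar
By elimination, Frank gets the remaining.

drums


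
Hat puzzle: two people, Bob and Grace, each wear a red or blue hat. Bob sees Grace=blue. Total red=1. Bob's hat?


Total red = 1, Grace = blue
Red accounted for: 0
Remaining for Bob: 1
Bob's hat is red.

red


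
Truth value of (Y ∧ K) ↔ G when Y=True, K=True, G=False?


Y = True, K = True, G = False
Expression: (Y ∧ K) ↔ G
Step 1: Y ∧ K = True AND True = True
Step 2: (True) ↔ G = (True iff False) = False

False


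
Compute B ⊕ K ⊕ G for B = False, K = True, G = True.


B = False, K = True, G = True
Step 1: B ⊕ K = False XOR True = True
Step 2: True ⊕ G = True XOR True = False
XOR is true when an odd number of operands are true.

False


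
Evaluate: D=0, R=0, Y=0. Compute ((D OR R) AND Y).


D OR R = 0|0 = 0
0 AND 0 = 0

0


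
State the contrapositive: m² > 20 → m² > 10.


Original: If m² > 20, then m² > 10
Contrapositive: If ¬Q, then ¬P
Negate Q: not (m² > 10)
Negate P: not (m² > 20)

If not (m² > 10), then not (m² > 20).


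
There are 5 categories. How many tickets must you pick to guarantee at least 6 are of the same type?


Pigeonhole: to guarantee k in one of n categories, need (k-1)×n + 1.
k = 6, n = 5
Minimum = (6-1) × 5 + 1 = 5 × 5 + 1

26


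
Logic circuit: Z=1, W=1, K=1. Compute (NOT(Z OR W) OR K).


Z OR W = 1
NOT(1) = 0
0 OR 1 = 1

1


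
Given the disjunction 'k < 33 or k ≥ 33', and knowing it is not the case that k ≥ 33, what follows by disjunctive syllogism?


Disjunctive syllogism: P ∨ Q, ¬P ⊢ Q
Disjunction: k < 33 ∨ k ≥ 33
We know it is not the case that k ≥ 33.
By disjunctive syllogism, the other disjunct must be true.

k < 33


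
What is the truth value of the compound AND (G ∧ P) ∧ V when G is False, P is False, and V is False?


G = False, P = False, V = False
Step 1: G ∧ P = False AND False = False
Step 2: False ∧ V = False AND False = False
AND is true only when ALL operands are true.

False


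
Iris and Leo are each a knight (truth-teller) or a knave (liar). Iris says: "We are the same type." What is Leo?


Iris says: "We are the same type."
Case 1: Iris is a Knight (truth-teller)
  Statement is true → they ARE the same → Leo is also a Knight
Case 2: Iris is a Knave (liar)
  Statement is false → they are NOT the same → Leo is a Knight
In both cases, Leo is a Knight.

Knight


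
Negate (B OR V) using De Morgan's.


De Morgan's law: ¬(P ∨ Q) ≡ ¬P ∧ ¬Q
¬(B ∨ V) = ¬B ∧ ¬V

¬B ∧ ¬V


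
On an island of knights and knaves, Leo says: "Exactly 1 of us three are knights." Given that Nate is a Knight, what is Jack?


Leo claims exactly 1 knights among Leo, Nate, Jack.
Given: Nate is a Knight.

Case 1: Leo is a Knight (tells truth)
  Then exactly 1 of the three are knights.
  Counting Leo, Nate: 2 knight(s) so far. Need -1 more → impossible.
Case 2: Leo is a Knave (lies)
  Then the count is NOT 1.
  If Jack = Knave, count = 1 = 1 → claim would be true, contradicts lie.
  If Jack = Knight, count = 2 ≠ 1 → lie confirmed ✓

Jack is a Knight.

Knight


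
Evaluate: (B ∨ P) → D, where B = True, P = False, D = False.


B = True, P = False, D = False
Step 1: B ∨ P = True OR False = True
Step 2: (True) → D: false only when antecedent=True and D=False.
Result: False

False


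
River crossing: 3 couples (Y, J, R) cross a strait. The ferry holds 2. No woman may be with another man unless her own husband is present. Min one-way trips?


Label couples Y, J, R (H = husband, W = wife).
Counting alone: 6 people, the ferry carries 2 and someone must bring it back, so each round trip nets at most +1 on the far side until the last crossing → at least 9 trips. The jealousy constraint makes 9 impossible; the shortest valid schedule has 11:
1. WY+WJ →  (far: WY,WJ; near: HY,HJ,HR,WR)
2. WY ←       (far: WJ; near: HY,HJ,HR,WY,WR)
3. WY+WR →  (far: WY,WJ,WR; near: HY,HJ,HR)
4. WY ←       (far: WJ,WR; near: HY,HJ,HR,WY)
5. HJ+HR →  (far: HJ,WJ,HR,WR; near: HY,WY)
6. HJ+WJ ←  (far: HR,WR; near: HY,WY,HJ,WJ)
7. HY+HJ →  (far: HY,HJ,HR,WR; near: WY,WJ)
8. WR ←       (far: HY,HJ,HR; near: WY,WJ,WR)
9. WY+WJ →  (far: HY,WY,HJ,WJ,HR; near: WR)
10. HR ←      (far: HY,WY,HJ,WJ; near: HR,WR)
11. HR+WR → (far: all six; near: empty)
In every state each wife is either with her husband or with no other man.
Minimum trips = 11

11


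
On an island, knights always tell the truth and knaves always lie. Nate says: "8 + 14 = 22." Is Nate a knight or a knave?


Statement: "8 + 14 = 22."
Actual: 8 + 14 = 22
Claimed: 22
Statement is TRUE → Nate tells the truth → Knight

Knight


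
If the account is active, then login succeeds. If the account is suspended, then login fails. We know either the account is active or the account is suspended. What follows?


Constructive dilemma: (P → Q) ∧ (R → S), P ∨ R ⊢ Q ∨ S
Premise 1: the account is active → login succeeds
Premise 2: the account is suspended → login fails
Premise 3: the account is active ∨ the account is suspended
Case 1: Assuming the account is active, then by Premise 1, login succeeds.
Case 2: Assuming the account is suspended, then by Premise 2, login fails.
Since one of the account is active or the account is suspended must hold, we get login succeeds or login fails.

Login succeeds or login fails.


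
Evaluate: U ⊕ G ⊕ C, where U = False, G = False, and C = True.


U = False, G = False, C = True
Step 1: U ⊕ G = False XOR False = False
Step 2: False ⊕ C = False XOR True = True
XOR is true when an odd number of operands are true.

True


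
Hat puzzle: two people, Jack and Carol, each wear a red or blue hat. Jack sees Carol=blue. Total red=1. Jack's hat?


Total red = 1, Carol = blue
Red accounted for: 0
Remaining for Jack: 1
Jack's hat is red.

red


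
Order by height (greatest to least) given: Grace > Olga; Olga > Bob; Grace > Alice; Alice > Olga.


Constraints: Grace > Olga; Olga > Bob; Grace > Alice; Alice > Olga
Method: at each step, the next-highest is the one remaining person who never appears on the smaller side of a constraint between remaining people.
  Step 1: remaining {Bob, Grace, Alice, Olga}; on the smaller side: {Bob, Alice, Olga} → Grace is next (Grace > Olga; Grace > Alice).
  Step 2: remaining {Bob, Alice, Olga}; on the smaller side: {Bob, Olga} → Alice is next (Alice > Olga).
  Step 3: remaining {Bob, Olga}; on the smaller side: {Bob} → Olga is next (Olga > Bob).
  Step 4: only Bob remains → lowest.
Final ranking (highest to lowest):

Grace > Alice > Olga > Bob


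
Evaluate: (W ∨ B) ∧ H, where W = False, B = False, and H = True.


W = False, B = False, H = True
Step 1: W ∨ B = False OR False = False
Step 2: False ∧ H = False AND True = False
OR is true when at least one operand is true; AND requires both.

False


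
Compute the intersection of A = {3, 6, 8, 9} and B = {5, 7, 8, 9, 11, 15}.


A = {3, 6, 8, 9}
B = {5, 7, 8, 9, 11, 15}
Operation: intersection
Elements in both: 8, 9

{8, 9}


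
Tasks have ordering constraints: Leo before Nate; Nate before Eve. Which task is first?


Constraints: Leo before Nate; Nate before Eve
The first task can have nothing scheduled before it, so it must never appear on the right of a 'before'.
Tasks appearing after some 'before': Nate, Eve.
The only task not in that list is Leo → it is first.

Leo


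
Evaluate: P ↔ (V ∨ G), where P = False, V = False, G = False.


P = False, V = False, G = False
Step 1: V ∨ G = False OR False = False
Step 2: P ↔ (False): true when both sides have same truth value.
Result: False ↔ False = True

True


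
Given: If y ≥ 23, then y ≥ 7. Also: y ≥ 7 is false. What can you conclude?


Modus tollens: P → Q, ¬Q ⊢ ¬P
P: y ≥ 23
Q: y ≥ 7
We have P → Q and Q is false.
By modus tollens, P must be false.

It is not the case that y ≥ 23


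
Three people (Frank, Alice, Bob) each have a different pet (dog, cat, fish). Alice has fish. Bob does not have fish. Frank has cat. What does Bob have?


From clues:
  Alice → fish
  Frank → cat
By elimination, Bob gets the remaining.

dog


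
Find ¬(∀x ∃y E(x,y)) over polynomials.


Original: ∀x ∃y E(x,y)
Rule: ¬∀→∃, ¬∃→∀, negate predicate.
Negation: ∃x ∀y ¬E(x,y)

∃x ∀y ¬E(x,y)


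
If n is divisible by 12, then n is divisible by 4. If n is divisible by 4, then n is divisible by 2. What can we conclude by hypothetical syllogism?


Hypothetical syllogism: P → Q, Q → R ⊢ P → R
Premise 1: n is divisible by 12 → n is divisible by 4
Premise 2: n is divisible by 4 → n is divisible by 2
Chain the implications: the middle term (n is divisible by 4) links the two.
Conclusion: If n is divisible by 12, then n is divisible by 2.

If n is divisible by 12, then n is divisible by 2.


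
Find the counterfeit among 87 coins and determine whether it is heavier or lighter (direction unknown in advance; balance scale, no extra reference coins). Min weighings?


Let n = 87. 174 possibilities (n coins × lighter/heavier); each weighing has 3 outcomes.
Bound for k weighings: say the first weighing puts j coins on each pan. If it tips, the 2j weighed coins remain suspects (each with a known direction) and k-1 weighings give 3^(k-1) outcomes; 3^(k-1) is odd, so 2j ≤ 3^(k-1) - 1. If it balances, the n - 2j unweighed coins remain with direction unknown: 2(n - 2j) ≤ 3^(k-1) - 1 by the same parity argument. Adding, n ≤ (3^(k-1) - 1) + (3^(k-1) - 1)/2 = (3^k - 3)/2, and the classical three-group strategy achieves this (3 coins in 2 weighings, 12 in 3, 39 in 4, 120 in 5).
So we need the smallest k with (3^k - 3)/2 ≥ 87.
k = 4: (3^4 - 3)/2 = 39 < 87 ✗
k = 5: (3^5 - 3)/2 = 120 ≥ 87 ✓

5


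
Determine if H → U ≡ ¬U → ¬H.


Expression 1: H → U
Expression 2: ¬U → ¬H
Truth table (H U | Expr1 Expr2):
  T T |   T     T
  T F |   F     F
  F T |   T     T
  F F |   T     T
All 4 rows agree, so the expressions are logically equivalent.

Yes


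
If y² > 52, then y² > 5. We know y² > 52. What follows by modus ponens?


Modus ponens: P → Q, P ⊢ Q
P: y² > 52
Q: y² > 5
We have P → Q and P is true.
By modus ponens, Q must be true.

y² > 5


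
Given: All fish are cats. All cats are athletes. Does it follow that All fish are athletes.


Premise 1: All fish are cats.
Premise 2: All cats are athletes.
Conclusion: All fish are athletes.
Barbara syllogism (AAA-1): All A are B, All B are C → All A are C.
Middle term (cats) distributed in premise 2.

Valid


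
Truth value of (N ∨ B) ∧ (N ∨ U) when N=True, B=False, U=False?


N = True, B = False, U = False
Expression: (N ∨ B) ∧ (N ∨ U)
Step 1: N ∨ B = True OR False = True
Step 2: N ∨ U = True OR False = True
Step 3: (True) ∧ (True) = True AND True = True

True


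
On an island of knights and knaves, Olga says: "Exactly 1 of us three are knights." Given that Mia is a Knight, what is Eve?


Olga claims exactly 1 knights among Olga, Mia, Eve.
Given: Mia is a Knight.

Case 1: Olga is a Knight (tells truth)
  Then exactly 1 of the three are knights.
  Counting Olga, Mia: 2 knight(s) so far. Need -1 more → impossible.
Case 2: Olga is a Knave (lies)
  Then the count is NOT 1.
  If Eve = Knave, count = 1 = 1 → claim would be true, contradicts lie.
  If Eve = Knight, count = 2 ≠ 1 → lie confirmed ✓

Eve is a Knight.

Knight


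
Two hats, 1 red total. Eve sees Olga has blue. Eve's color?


Total red = 1, Olga = blue
Red accounted for: 0
Remaining for Eve: 1
Eve's hat is red.

red


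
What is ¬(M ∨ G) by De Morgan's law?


De Morgan's law: ¬(P ∨ Q) ≡ ¬P ∧ ¬Q
¬(M ∨ G) = ¬M ∧ ¬G

¬M ∧ ¬G


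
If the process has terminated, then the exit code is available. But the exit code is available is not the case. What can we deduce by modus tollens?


Modus tollens: P → Q, ¬Q ⊢ ¬P
P: the process has terminated
Q: the exit code is available
We have P → Q and Q is false.
By modus tollens, P must be false.

It is not the case that the process has terminated


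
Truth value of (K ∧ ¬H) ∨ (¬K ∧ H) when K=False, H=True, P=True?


K = False, H = True, P = True
Expression: (K ∧ ¬H) ∨ (¬K ∧ H)
Step 1: ¬H = NOT True = False
Step 2: K ∧ ¬H = False AND False = False
Step 3: ¬K = NOT False = True
Step 4: ¬K ∧ H = True AND True = True
Step 5: (False) ∨ (True) = False OR True = True

True


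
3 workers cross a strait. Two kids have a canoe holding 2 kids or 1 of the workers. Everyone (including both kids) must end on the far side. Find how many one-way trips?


Per crossing of one of the workers: kids→, one←, one of the workers→, one← = 4 trips
3 × 4 = 12, + 1 final kids→ = 13
Minimum trips = 13

13


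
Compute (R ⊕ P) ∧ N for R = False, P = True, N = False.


R = False, P = True, N = False
Step 1: R ⊕ P = False XOR True = True
Step 2: True ∧ N = True AND False = False
XOR true when exactly one of R,P is true; then AND with N.

False


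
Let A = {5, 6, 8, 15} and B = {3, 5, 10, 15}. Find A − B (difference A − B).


A = {5, 6, 8, 15}
B = {3, 5, 10, 15}
Operation: difference A − B
In A but not B: 6, 8

{6, 8}


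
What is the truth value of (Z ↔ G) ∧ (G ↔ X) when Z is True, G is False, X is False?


Z = True, G = False, X = False
Step 1: Z ↔ G is true when Z and G have the same value. Result: False
Step 2: G ↔ X is true when G and X have the same value. Result: True
Step 3: False ∧ True = False

False


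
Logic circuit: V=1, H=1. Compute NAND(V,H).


V AND H = 1
NOT(1) = 0

0


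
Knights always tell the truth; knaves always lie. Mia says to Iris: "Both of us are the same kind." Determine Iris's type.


Mia says: "Both of us are the same kind."
Case 1: Mia is a Knight (truth-teller)
  Statement is true → they ARE the same → Iris is also a Knight
Case 2: Mia is a Knave (liar)
  Statement is false → they are NOT the same → Iris is a Knight
In both cases, Iris is a Knight.

Knight


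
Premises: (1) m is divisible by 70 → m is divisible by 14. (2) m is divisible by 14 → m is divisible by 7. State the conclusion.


Hypothetical syllogism: P → Q, Q → R ⊢ P → R
Premise 1: m is divisible by 70 → m is divisible by 14
Premise 2: m is divisible by 14 → m is divisible by 7
Chain the implications: the middle term (m is divisible by 14) links the two.
Conclusion: If m is divisible by 70, then m is divisible by 7.

If m is divisible by 70, then m is divisible by 7.


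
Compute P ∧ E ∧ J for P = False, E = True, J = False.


P = False, E = True, J = False
Step 1: P ∧ E = False AND True = False
Step 2: (False) ∧ J = (False) AND False = False
AND is true only when ALL operands are true.

False


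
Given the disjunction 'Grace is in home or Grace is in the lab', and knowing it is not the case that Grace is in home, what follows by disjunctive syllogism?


Disjunctive syllogism: P ∨ Q, ¬P ⊢ Q
Disjunction: Grace is in home ∨ Grace is in the lab
We know it is not the case that Grace is in home.
By disjunctive syllogism, the other disjunct must be true.

Grace is in the lab


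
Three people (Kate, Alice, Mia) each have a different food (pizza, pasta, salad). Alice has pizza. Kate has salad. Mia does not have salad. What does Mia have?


From clues:
  Kate → salad
  Alice → pizza
By elimination, Mia gets the remaining.

pasta


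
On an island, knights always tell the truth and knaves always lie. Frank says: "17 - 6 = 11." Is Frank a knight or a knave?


Statement: "17 - 6 = 11."
Actual: 17 - 6 = 11
Claimed: 11
Statement is TRUE → Frank tells the truth → Knight

Knight


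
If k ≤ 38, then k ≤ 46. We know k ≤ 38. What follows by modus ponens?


Modus ponens: P → Q, P ⊢ Q
P: k ≤ 38
Q: k ≤ 46
We have P → Q and P is true.
By modus ponens, Q must be true.

k ≤ 46


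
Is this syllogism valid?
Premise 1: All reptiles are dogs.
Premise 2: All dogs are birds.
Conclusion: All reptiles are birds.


Premise 1: All reptiles are dogs.
Premise 2: All dogs are birds.
Conclusion: All reptiles are birds.
Barbara syllogism (AAA-1): All A are B, All B are C → All A are C.
Middle term (dogs) distributed in premise 2.

Valid


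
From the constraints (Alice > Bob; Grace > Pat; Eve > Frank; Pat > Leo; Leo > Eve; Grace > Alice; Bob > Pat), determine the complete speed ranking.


Constraints: Alice > Bob; Grace > Pat; Eve > Frank; Pat > Leo; Leo > Eve; Grace > Alice; Bob > Pat
Method: at each step, the next-highest is the one remaining person who never appears on the smaller side of a constraint between remaining people.
  Step 1: remaining {Grace, Frank, Bob, Leo, Alice, Pat, Eve}; on the smaller side: {Frank, Bob, Leo, Alice, Pat, Eve} → Grace is next (Grace > Pat; Grace > Alice).
  Step 2: remaining {Frank, Bob, Leo, Alice, Pat, Eve}; on the smaller side: {Frank, Bob, Leo, Pat, Eve} → Alice is next (Alice > Bob).
  Step 3: remaining {Frank, Bob, Leo, Pat, Eve}; on the smaller side: {Frank, Leo, Pat, Eve} → Bob is next (Bob > Pat).
  Step 4: remaining {Frank, Leo, Pat, Eve}; on the smaller side: {Frank, Leo, Eve} → Pat is next (Pat > Leo).
  Step 5: remaining {Frank, Leo, Eve}; on the smaller side: {Frank, Eve} → Leo is next (Leo > Eve).
  Step 6: remaining {Frank, Eve}; on the smaller side: {Frank} → Eve is next (Eve > Frank).
  Step 7: only Frank remains → lowest.
Final ranking (highest to lowest):

Grace > Alice > Bob > Pat > Leo > Eve > Frank


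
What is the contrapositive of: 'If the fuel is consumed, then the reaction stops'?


Original: If the fuel is consumed, then the reaction stops
Contrapositive: If ¬Q, then ¬P
Negate Q: not (the reaction stops)
Negate P: not (the fuel is consumed)

If not (the reaction stops), then not (the fuel is consumed).
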